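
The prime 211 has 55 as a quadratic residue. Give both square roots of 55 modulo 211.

Since 211 ≡ 3 (mod 4), a square root of 55 is 55^((211+1)/4) = 55^53 mod 211.
Repeated squaring: 55^2≡71, 55^4≡188, 55^8≡107, 55^16≡55, 55^32≡71 (mod 211).
55^53 = 55^(32+16+4+1) ≡ 107 (mod 211).
Check: 107² = 11449 ≡ 55 (mod 211). The two roots are 104 and 107.

104, 107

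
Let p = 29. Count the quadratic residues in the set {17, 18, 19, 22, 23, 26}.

(17/29) = -1 → non-residue.
(18/29) = -1 → non-residue.
(19/29) = -1 → non-residue.
(22/29) = +1 → QR.
(23/29) = +1 → QR.
(26/29) = -1 → non-residue.
Total quadratic residues among the 6: 2.

2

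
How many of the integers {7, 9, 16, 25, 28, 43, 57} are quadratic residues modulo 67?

(7/67) = -1 → non-residue.
(9/67) = +1 → QR.
(16/67) = +1 → QR.
(25/67) = +1 → QR.
(28/67) = -1 → non-residue.
(43/67) = -1 → non-residue.
(57/67) = -1 → non-residue.
Total quadratic residues among the 7: 3.

3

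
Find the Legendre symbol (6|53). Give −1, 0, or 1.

1

Euler's criterion: (6/53) ≡ 6^26 (mod 53).
6^2 ≡ 36 (mod 53)
6^4 ≡ 24 (mod 53)
6^8 ≡ 46 (mod 53)
6^16 ≡ 49 (mod 53)
6^26 = 6^(16+8+2) ≡ 1 (mod 53).
Result is 1, so (6/53) = 1.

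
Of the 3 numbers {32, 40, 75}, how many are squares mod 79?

(32/79) = +1 → QR.
(40/79) = +1 → QR.
(75/79) = -1 → non-residue.
Total quadratic residues among the 3: 2.

2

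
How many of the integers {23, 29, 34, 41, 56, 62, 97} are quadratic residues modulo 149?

(23/149) = -1 → non-residue.
(29/149) = +1 → QR.
(34/149) = -1 → non-residue.
(41/149) = -1 → non-residue.
(56/149) = -1 → non-residue.
(62/149) = -1 → non-residue.
(97/149) = -1 → non-residue.
Total quadratic residues among the 7: 1.

1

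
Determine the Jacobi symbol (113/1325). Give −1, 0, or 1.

Reciprocity: 113 ≡ 1 and 1325 ≡ 1 (mod 4), so (113/1325) = +(1325/113).
Reduce top mod 113: now compute (82/113).
Pull out 2: since 113 ≡ 1 (mod 8), (2/113) = +1.
Reciprocity: 41 ≡ 1 and 113 ≡ 1 (mod 4), so (41/113) = +(113/41).
Reduce top mod 41: now compute (31/41).
Reciprocity: 31 ≡ 3 and 41 ≡ 1 (mod 4), so (31/41) = +(41/31).
Reduce top mod 31: now compute (10/31).
Pull out 2: since 31 ≡ 7 (mod 8), (2/31) = +1.
Reciprocity: 5 ≡ 1 and 31 ≡ 3 (mod 4), so (5/31) = +(31/5).
Reduce top mod 5: now compute (1/5).
Reached (1/5) = 1. Collecting the sign flips along the way, the symbol is +1.

1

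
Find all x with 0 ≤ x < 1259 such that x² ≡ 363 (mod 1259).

Since 1259 ≡ 3 (mod 4), a square root of 363 is 363^((1259+1)/4) = 363^315 mod 1259.
Repeated squaring: 363^2≡833, 363^4≡180, 363^8≡925, 363^16≡764, 363^32≡779, 363^64≡3, 363^128≡9, 363^256≡81 (mod 1259).
363^315 = 363^(256+32+16+8+2+1) ≡ 244 (mod 1259).
Check: 244² = 59536 ≡ 363 (mod 1259). The two roots are 244 and 1015.

244, 1015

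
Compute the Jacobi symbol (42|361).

Pull out 2: since 361 ≡ 1 (mod 8), (2/361) = +1.
Reciprocity: 21 ≡ 1 and 361 ≡ 1 (mod 4), so (21/361) = +(361/21).
Reduce top mod 21: now compute (4/21).
Pull out 2^2: since 21 ≡ 5 (mod 8), (2/21) = -1, so (2/21)^2 = +1.
Reached (1/21) = 1. Collecting the sign flips along the way, the symbol is +1.

1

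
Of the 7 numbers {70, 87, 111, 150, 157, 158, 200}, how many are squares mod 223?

1

(70/223) = -1 → non-residue.
(87/223) = -1 → non-residue.
(111/223) = -1 → non-residue.
(150/223) = -1 → non-residue.
(157/223) = -1 → non-residue.
(158/223) = -1 → non-residue.
(200/223) = +1 → QR.
Total quadratic residues among the 7: 1.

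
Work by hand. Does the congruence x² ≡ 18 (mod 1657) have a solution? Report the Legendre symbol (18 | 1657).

Pull out 2: since 1657 ≡ 1 (mod 8), (2/1657) = +1.
Reciprocity: 9 ≡ 1 and 1657 ≡ 1 (mod 4), so (9/1657) = +(1657/9).
Reduce top mod 9: now compute (1/9).
Reached (1/9) = 1. Collecting the sign flips along the way, the symbol is +1.

1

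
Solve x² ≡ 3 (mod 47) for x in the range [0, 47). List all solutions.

12, 35

Since 47 ≡ 3 (mod 4), a square root of 3 is 3^((47+1)/4) = 3^12 mod 47.
Repeated squaring: 3^2≡9, 3^4≡34, 3^8≡28 (mod 47).
3^12 = 3^(8+4) ≡ 12 (mod 47).
Check: 12² = 144 ≡ 3 (mod 47). The two roots are 12 and 35.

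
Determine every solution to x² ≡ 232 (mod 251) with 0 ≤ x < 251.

Since 251 ≡ 3 (mod 4), a square root of 232 is 232^((251+1)/4) = 232^63 mod 251.
Repeated squaring: 232^2≡110, 232^4≡52, 232^8≡194, 232^16≡237, 232^32≡196 (mod 251).
232^63 = 232^(32+16+8+4+2+1) ≡ 105 (mod 251).
Check: 105² = 11025 ≡ 232 (mod 251). The two roots are 105 and 146.

105, 146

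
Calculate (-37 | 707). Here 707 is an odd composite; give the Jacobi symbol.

-1

First reduce: -37 ≡ 670 (mod 707).
Pull out 2: since 707 ≡ 3 (mod 8), (2/707) = -1.
Reciprocity: 335 ≡ 3 and 707 ≡ 3 (mod 4), so (335/707) = −(707/335).
Reduce top mod 335: now compute (37/335).
Reciprocity: 37 ≡ 1 and 335 ≡ 3 (mod 4), so (37/335) = +(335/37).
Reduce top mod 37: now compute (2/37).
Pull out 2: since 37 ≡ 5 (mod 8), (2/37) = -1.
Reached (1/37) = 1. Collecting the sign flips along the way, the symbol is -1.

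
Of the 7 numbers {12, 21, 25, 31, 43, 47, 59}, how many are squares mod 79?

(12/79) = -1 → non-residue.
(21/79) = +1 → QR.
(25/79) = +1 → QR.
(31/79) = +1 → QR.
(43/79) = -1 → non-residue.
(47/79) = -1 → non-residue.
(59/79) = -1 → non-residue.
Total quadratic residues among the 7: 3.

3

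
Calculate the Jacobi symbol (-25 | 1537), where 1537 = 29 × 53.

First reduce: -25 ≡ 1512 (mod 1537).
Pull out 2^3: since 1537 ≡ 1 (mod 8), (2/1537) = +1, so (2/1537)^3 = +1.
Reciprocity: 189 ≡ 1 and 1537 ≡ 1 (mod 4), so (189/1537) = +(1537/189).
Reduce top mod 189: now compute (25/189).
Reciprocity: 25 ≡ 1 and 189 ≡ 1 (mod 4), so (25/189) = +(189/25).
Reduce top mod 25: now compute (14/25).
Pull out 2: since 25 ≡ 1 (mod 8), (2/25) = +1.
Reciprocity: 7 ≡ 3 and 25 ≡ 1 (mod 4), so (7/25) = +(25/7).
Reduce top mod 7: now compute (4/7).
Pull out 2^2: since 7 ≡ 7 (mod 8), (2/7) = +1, so (2/7)^2 = +1.
Reached (1/7) = 1. Collecting the sign flips along the way, the symbol is +1.

1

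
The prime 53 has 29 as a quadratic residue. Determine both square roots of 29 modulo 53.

53 ≡ 1 (mod 4), so we find a root by search.
Trying successive values, 20² = 400 ≡ 29 (mod 53). The other root is 53 − 20 = 33.

20, 33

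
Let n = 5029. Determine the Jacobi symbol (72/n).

Pull out 2^3: since 5029 ≡ 5 (mod 8), (2/5029) = -1, so (2/5029)^3 = -1.
Reciprocity: 9 ≡ 1 and 5029 ≡ 1 (mod 4), so (9/5029) = +(5029/9).
Reduce top mod 9: now compute (7/9).
Reciprocity: 7 ≡ 3 and 9 ≡ 1 (mod 4), so (7/9) = +(9/7).
Reduce top mod 7: now compute (2/7).
Pull out 2: since 7 ≡ 7 (mod 8), (2/7) = +1.
Reached (1/7) = 1. Collecting the sign flips along the way, the symbol is -1.

-1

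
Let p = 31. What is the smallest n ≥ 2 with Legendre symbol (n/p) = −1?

(2/31) = +1, so 2 is a residue.
(3/31) = −1, so 3 is the smallest positive non-residue mod 31.

3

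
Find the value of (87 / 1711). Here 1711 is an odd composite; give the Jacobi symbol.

0

Reciprocity: 87 ≡ 3 and 1711 ≡ 3 (mod 4), so (87/1711) = −(1711/87).
Reduce top mod 87: now compute (58/87).
Pull out 2: since 87 ≡ 7 (mod 8), (2/87) = +1.
Reciprocity: 29 ≡ 1 and 87 ≡ 3 (mod 4), so (29/87) = +(87/29).
Reduce top mod 29: now compute (0/29).
Top reduces to 0: gcd > 1, so the symbol is 0.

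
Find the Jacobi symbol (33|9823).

Reciprocity: 33 ≡ 1 and 9823 ≡ 3 (mod 4), so (33/9823) = +(9823/33).
Reduce top mod 33: now compute (22/33).
Pull out 2: since 33 ≡ 1 (mod 8), (2/33) = +1.
Reciprocity: 11 ≡ 3 and 33 ≡ 1 (mod 4), so (11/33) = +(33/11).
Reduce top mod 11: now compute (0/11).
Top reduces to 0: gcd > 1, so the symbol is 0.

0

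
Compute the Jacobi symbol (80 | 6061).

Pull out 2^4: since 6061 ≡ 5 (mod 8), (2/6061) = -1, so (2/6061)^4 = +1.
Reciprocity: 5 ≡ 1 and 6061 ≡ 1 (mod 4), so (5/6061) = +(6061/5).
Reduce top mod 5: now compute (1/5).
Reached (1/5) = 1. Collecting the sign flips along the way, the symbol is +1.

1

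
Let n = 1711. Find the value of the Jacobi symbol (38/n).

Pull out 2: since 1711 ≡ 7 (mod 8), (2/1711) = +1.
Reciprocity: 19 ≡ 3 and 1711 ≡ 3 (mod 4), so (19/1711) = −(1711/19).
Reduce top mod 19: now compute (1/19).
Reached (1/19) = 1. Collecting the sign flips along the way, the symbol is -1.

-1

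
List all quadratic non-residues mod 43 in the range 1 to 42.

Square k = 1,…,21 (k and 43−k give the same square):
1²=1, 2²=4, 3²=9, 4²=16, 5²=25, 6²=36, 7²≡6, 8²≡21, 9²≡38, 10²≡14, 11²≡35, 12²≡15, 13²≡40, 14²≡24, 15²≡10, 16²≡41, 17²≡31, 18²≡23, 19²≡17, 20²≡13, 21²≡11 (mod 43).
The residues are {1, 4, 6, 9, 10, 11, 13, 14, 15, 16, 17, 21, 23, 24, 25, 31, 35, 36, 38, 40, 41}; the non-residues are the remaining 21 nonzero classes.

2, 3, 5, 7, 8, 12, 18, 19, 20, 22, 26, 27, 28, 29, 30, 32, 33, 34, 37, 39, 42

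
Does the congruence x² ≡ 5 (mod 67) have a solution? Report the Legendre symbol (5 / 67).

Reciprocity: 5 ≡ 1 and 67 ≡ 3 (mod 4), so (5/67) = +(67/5).
Reduce top mod 5: now compute (2/5).
Pull out 2: since 5 ≡ 5 (mod 8), (2/5) = -1.
Reached (1/5) = 1. Collecting the sign flips along the way, the symbol is -1.

-1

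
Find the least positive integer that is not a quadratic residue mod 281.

3

(2/281) = +1, so 2 is a residue.
(3/281) = −1, so 3 is the smallest positive non-residue mod 281.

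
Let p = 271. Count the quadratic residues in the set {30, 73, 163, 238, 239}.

(30/271) = -1 → non-residue.
(73/271) = -1 → non-residue.
(163/271) = +1 → QR.
(238/271) = +1 → QR.
(239/271) = -1 → non-residue.
Total quadratic residues among the 5: 2.

2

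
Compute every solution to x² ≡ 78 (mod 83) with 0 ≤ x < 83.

Since 83 ≡ 3 (mod 4), a square root of 78 is 78^((83+1)/4) = 78^21 mod 83.
Repeated squaring: 78^2≡25, 78^4≡44, 78^8≡27, 78^16≡65 (mod 83).
78^21 = 78^(16+4+1) ≡ 59 (mod 83).
Check: 59² = 3481 ≡ 78 (mod 83). The two roots are 24 and 59.

24, 59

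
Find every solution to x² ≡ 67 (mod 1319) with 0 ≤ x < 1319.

Since 1319 ≡ 3 (mod 4), a square root of 67 is 67^((1319+1)/4) = 67^330 mod 1319.
Repeated squaring: 67^2≡532, 67^4≡758, 67^8≡799, 67^16≡5, 67^32≡25, 67^64≡625, 67^128≡201, 67^256≡831 (mod 1319).
67^330 = 67^(256+64+8+2) ≡ 627 (mod 1319).
Check: 627² = 393129 ≡ 67 (mod 1319). The two roots are 627 and 692.

627, 692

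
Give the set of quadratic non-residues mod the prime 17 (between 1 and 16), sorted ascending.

3,5,6,7,10,11,12,14

Square k = 1,…,8 (k and 17−k give the same square):
1²=1, 2²=4, 3²=9, 4²=16, 5²≡8, 6²≡2, 7²≡15, 8²≡13 (mod 17).
The residues are {1, 2, 4, 8, 9, 13, 15, 16}; the non-residues are the remaining 8 nonzero classes.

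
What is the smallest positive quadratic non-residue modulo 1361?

(2/1361) = +1, so 2 is a residue.
(3/1361) = −1, so 3 is the smallest positive non-residue mod 1361.

3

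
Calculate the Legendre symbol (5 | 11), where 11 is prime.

Reciprocity: 5 ≡ 1 and 11 ≡ 3 (mod 4), so (5/11) = +(11/5).
Reduce top mod 5: now compute (1/5).
Reached (1/5) = 1. Collecting the sign flips along the way, the symbol is +1.

1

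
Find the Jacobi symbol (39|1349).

-1

Reciprocity: 39 ≡ 3 and 1349 ≡ 1 (mod 4), so (39/1349) = +(1349/39).
Reduce top mod 39: now compute (23/39).
Reciprocity: 23 ≡ 3 and 39 ≡ 3 (mod 4), so (23/39) = −(39/23).
Reduce top mod 23: now compute (16/23).
Pull out 2^4: since 23 ≡ 7 (mod 8), (2/23) = +1, so (2/23)^4 = +1.
Reached (1/23) = 1. Collecting the sign flips along the way, the symbol is -1.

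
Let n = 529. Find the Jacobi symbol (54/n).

1

Pull out 2: since 529 ≡ 1 (mod 8), (2/529) = +1.
Reciprocity: 27 ≡ 3 and 529 ≡ 1 (mod 4), so (27/529) = +(529/27).
Reduce top mod 27: now compute (16/27).
Pull out 2^4: since 27 ≡ 3 (mod 8), (2/27) = -1, so (2/27)^4 = +1.
Reached (1/27) = 1. Collecting the sign flips along the way, the symbol is +1.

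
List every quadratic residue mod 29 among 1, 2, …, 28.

1, 4, 5, 6, 7, 9, 13, 16, 20, 22, 23, 24, 25, 28

Square k = 1,…,14 (k and 29−k give the same square):
1²=1, 2²=4, 3²=9, 4²=16, 5²=25, 6²≡7, 7²≡20, 8²≡6, 9²≡23, 10²≡13, 11²≡5, 12²≡28, 13²≡24, 14²≡22 (mod 29).
So the quadratic residues mod 29 are {1, 4, 5, 6, 7, 9, 13, 16, 20, 22, 23, 24, 25, 28}.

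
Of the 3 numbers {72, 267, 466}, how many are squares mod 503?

(72/503) = +1 → QR.
(267/503) = -1 → non-residue.
(466/503) = +1 → QR.
Total quadratic residues among the 3: 2.

2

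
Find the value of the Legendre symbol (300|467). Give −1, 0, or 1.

Euler's criterion: (300/467) ≡ 300^233 (mod 467).
300^2 ≡ 336 (mod 467)
300^4 ≡ 349 (mod 467)
300^8 ≡ 381 (mod 467)
300^16 ≡ 391 (mod 467)
300^32 ≡ 172 (mod 467)
300^64 ≡ 163 (mod 467)
300^128 ≡ 417 (mod 467)
300^233 = 300^(128+64+32+8+1) ≡ 1 (mod 467).
Result is 1, so (300/467) = 1.

1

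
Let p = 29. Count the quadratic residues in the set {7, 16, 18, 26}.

(7/29) = +1 → QR.
(16/29) = +1 → QR.
(18/29) = -1 → non-residue.
(26/29) = -1 → non-residue.
Total quadratic residues among the 4: 2.

2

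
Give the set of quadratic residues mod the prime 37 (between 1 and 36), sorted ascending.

1,3,4,7,9,10,11,12,16,21,25,26,27,28,30,33,34,36

Square k = 1,…,18 (k and 37−k give the same square):
1²=1, 2²=4, 3²=9, 4²=16, 5²=25, 6²=36, 7²≡12, 8²≡27, 9²≡7, 10²≡26, 11²≡10, 12²≡33, 13²≡21, 14²≡11, 15²≡3, 16²≡34, 17²≡30, 18²≡28 (mod 37).
So the quadratic residues mod 37 are {1, 3, 4, 7, 9, 10, 11, 12, 16, 21, 25, 26, 27, 28, 30, 33, 34, 36}.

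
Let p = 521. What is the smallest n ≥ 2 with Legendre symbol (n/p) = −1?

3

(2/521) = +1, so 2 is a residue.
(3/521) = −1, so 3 is the smallest positive non-residue mod 521.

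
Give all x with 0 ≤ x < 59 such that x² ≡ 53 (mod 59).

Since 59 ≡ 3 (mod 4), a square root of 53 is 53^((59+1)/4) = 53^15 mod 59.
Repeated squaring: 53^2≡36, 53^4≡57, 53^8≡4 (mod 59).
53^15 = 53^(8+4+2+1) ≡ 17 (mod 59).
Check: 17² = 289 ≡ 53 (mod 59). The two roots are 17 and 42.

17, 42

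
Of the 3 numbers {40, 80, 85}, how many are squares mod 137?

0

(40/137) = -1 → non-residue.
(80/137) = -1 → non-residue.
(85/137) = -1 → non-residue.
Total quadratic residues among the 3: 0.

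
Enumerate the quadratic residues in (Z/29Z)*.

Square k = 1,…,14 (k and 29−k give the same square):
1²=1, 2²=4, 3²=9, 4²=16, 5²=25, 6²≡7, 7²≡20, 8²≡6, 9²≡23, 10²≡13, 11²≡5, 12²≡28, 13²≡24, 14²≡22 (mod 29).
So the quadratic residues mod 29 are {1, 4, 5, 6, 7, 9, 13, 16, 20, 22, 23, 24, 25, 28}.

1,4,5,6,7,9,13,16,20,22,23,24,25,28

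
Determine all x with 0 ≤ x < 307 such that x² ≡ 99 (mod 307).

75, 232

Since 307 ≡ 3 (mod 4), a square root of 99 is 99^((307+1)/4) = 99^77 mod 307.
Repeated squaring: 99^2≡284, 99^4≡222, 99^8≡164, 99^16≡187, 99^32≡278, 99^64≡227 (mod 307).
99^77 = 99^(64+8+4+1) ≡ 232 (mod 307).
Check: 232² = 53824 ≡ 99 (mod 307). The two roots are 75 and 232.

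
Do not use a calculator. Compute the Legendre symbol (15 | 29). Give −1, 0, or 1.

-1

Euler's criterion: (15/29) ≡ 15^14 (mod 29).
15^2 ≡ 22 (mod 29)
15^4 ≡ 20 (mod 29)
15^8 ≡ 23 (mod 29)
15^14 = 15^(8+4+2) ≡ 28 (mod 29).
Result is 28 ≡ −1, so (15/29) = −1.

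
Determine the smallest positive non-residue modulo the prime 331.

2

(2/331) = −1, so 2 is the smallest positive non-residue mod 331.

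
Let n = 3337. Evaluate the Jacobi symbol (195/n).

Reciprocity: 195 ≡ 3 and 3337 ≡ 1 (mod 4), so (195/3337) = +(3337/195).
Reduce top mod 195: now compute (22/195).
Pull out 2: since 195 ≡ 3 (mod 8), (2/195) = -1.
Reciprocity: 11 ≡ 3 and 195 ≡ 3 (mod 4), so (11/195) = −(195/11).
Reduce top mod 11: now compute (8/11).
Pull out 2^3: since 11 ≡ 3 (mod 8), (2/11) = -1, so (2/11)^3 = -1.
Reached (1/11) = 1. Collecting the sign flips along the way, the symbol is -1.

-1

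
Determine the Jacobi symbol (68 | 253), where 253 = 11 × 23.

1

Pull out 2^2: since 253 ≡ 5 (mod 8), (2/253) = -1, so (2/253)^2 = +1.
Reciprocity: 17 ≡ 1 and 253 ≡ 1 (mod 4), so (17/253) = +(253/17).
Reduce top mod 17: now compute (15/17).
Reciprocity: 15 ≡ 3 and 17 ≡ 1 (mod 4), so (15/17) = +(17/15).
Reduce top mod 15: now compute (2/15).
Pull out 2: since 15 ≡ 7 (mod 8), (2/15) = +1.
Reached (1/15) = 1. Collecting the sign flips along the way, the symbol is +1.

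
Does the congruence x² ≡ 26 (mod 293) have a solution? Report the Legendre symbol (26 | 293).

Euler's criterion: (26/293) ≡ 26^146 (mod 293).
26^2 ≡ 90 (mod 293)
26^4 ≡ 189 (mod 293)
26^8 ≡ 268 (mod 293)
26^16 ≡ 39 (mod 293)
26^32 ≡ 56 (mod 293)
26^64 ≡ 206 (mod 293)
26^128 ≡ 244 (mod 293)
26^146 = 26^(128+16+2) ≡ 1 (mod 293).
Result is 1, so (26/293) = 1.

1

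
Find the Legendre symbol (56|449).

Euler's criterion: (56/449) ≡ 56^224 (mod 449).
56^2 ≡ 442 (mod 449)
56^4 ≡ 49 (mod 449)
56^8 ≡ 156 (mod 449)
56^16 ≡ 90 (mod 449)
56^32 ≡ 18 (mod 449)
56^64 ≡ 324 (mod 449)
56^128 ≡ 359 (mod 449)
56^224 = 56^(128+64+32) ≡ 1 (mod 449).
Result is 1, so (56/449) = 1.

1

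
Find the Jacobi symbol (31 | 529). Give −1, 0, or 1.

Reciprocity: 31 ≡ 3 and 529 ≡ 1 (mod 4), so (31/529) = +(529/31).
Reduce top mod 31: now compute (2/31).
Pull out 2: since 31 ≡ 7 (mod 8), (2/31) = +1.
Reached (1/31) = 1. Collecting the sign flips along the way, the symbol is +1.

1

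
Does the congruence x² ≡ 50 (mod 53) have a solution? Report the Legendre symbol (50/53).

Pull out 2: since 53 ≡ 5 (mod 8), (2/53) = -1.
Reciprocity: 25 ≡ 1 and 53 ≡ 1 (mod 4), so (25/53) = +(53/25).
Reduce top mod 25: now compute (3/25).
Reciprocity: 3 ≡ 3 and 25 ≡ 1 (mod 4), so (3/25) = +(25/3).
Reduce top mod 3: now compute (1/3).
Reached (1/3) = 1. Collecting the sign flips along the way, the symbol is -1.

-1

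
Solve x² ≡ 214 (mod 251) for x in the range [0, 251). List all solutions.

Since 251 ≡ 3 (mod 4), a square root of 214 is 214^((251+1)/4) = 214^63 mod 251.
Repeated squaring: 214^2≡114, 214^4≡195, 214^8≡124, 214^16≡65, 214^32≡209 (mod 251).
214^63 = 214^(32+16+8+4+2+1) ≡ 88 (mod 251).
Check: 88² = 7744 ≡ 214 (mod 251). The two roots are 88 and 163.

88, 163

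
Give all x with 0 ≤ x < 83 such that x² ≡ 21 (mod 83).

Since 83 ≡ 3 (mod 4), a square root of 21 is 21^((83+1)/4) = 21^21 mod 83.
Repeated squaring: 21^2≡26, 21^4≡12, 21^8≡61, 21^16≡69 (mod 83).
21^21 = 21^(16+4+1) ≡ 41 (mod 83).
Check: 41² = 1681 ≡ 21 (mod 83). The two roots are 41 and 42.

41, 42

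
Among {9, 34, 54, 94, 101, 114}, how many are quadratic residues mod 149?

3

(9/149) = +1 → QR.
(34/149) = -1 → non-residue.
(54/149) = +1 → QR.
(94/149) = -1 → non-residue.
(101/149) = -1 → non-residue.
(114/149) = +1 → QR.
Total quadratic residues among the 6: 3.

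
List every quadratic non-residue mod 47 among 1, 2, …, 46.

Square k = 1,…,23 (k and 47−k give the same square):
1²=1, 2²=4, 3²=9, 4²=16, 5²=25, 6²=36, 7²≡2, 8²≡17, 9²≡34, 10²≡6, 11²≡27, 12²≡3, 13²≡28, 14²≡8, 15²≡37, 16²≡21, 17²≡7, 18²≡42, 19²≡32, 20²≡24, 21²≡18, 22²≡14, 23²≡12 (mod 47).
The residues are {1, 2, 3, 4, 6, 7, 8, 9, 12, 14, 16, 17, 18, 21, 24, 25, 27, 28, 32, 34, 36, 37, 42}; the non-residues are the remaining 23 nonzero classes.

5,10,11,13,15,19,20,22,23,26,29,30,31,33,35,38,39,40,41,43,44,45,46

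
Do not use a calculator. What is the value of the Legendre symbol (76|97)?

Pull out 2^2: since 97 ≡ 1 (mod 8), (2/97) = +1, so (2/97)^2 = +1.
Reciprocity: 19 ≡ 3 and 97 ≡ 1 (mod 4), so (19/97) = +(97/19).
Reduce top mod 19: now compute (2/19).
Pull out 2: since 19 ≡ 3 (mod 8), (2/19) = -1.
Reached (1/19) = 1. Collecting the sign flips along the way, the symbol is -1.

-1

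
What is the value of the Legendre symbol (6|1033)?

1

Pull out 2: since 1033 ≡ 1 (mod 8), (2/1033) = +1.
Reciprocity: 3 ≡ 3 and 1033 ≡ 1 (mod 4), so (3/1033) = +(1033/3).
Reduce top mod 3: now compute (1/3).
Reached (1/3) = 1. Collecting the sign flips along the way, the symbol is +1.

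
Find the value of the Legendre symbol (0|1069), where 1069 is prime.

Top reduces to 0: gcd > 1, so the symbol is 0.

0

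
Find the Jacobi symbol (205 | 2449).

Reciprocity: 205 ≡ 1 and 2449 ≡ 1 (mod 4), so (205/2449) = +(2449/205).
Reduce top mod 205: now compute (194/205).
Pull out 2: since 205 ≡ 5 (mod 8), (2/205) = -1.
Reciprocity: 97 ≡ 1 and 205 ≡ 1 (mod 4), so (97/205) = +(205/97).
Reduce top mod 97: now compute (11/97).
Reciprocity: 11 ≡ 3 and 97 ≡ 1 (mod 4), so (11/97) = +(97/11).
Reduce top mod 11: now compute (9/11).
Reciprocity: 9 ≡ 1 and 11 ≡ 3 (mod 4), so (9/11) = +(11/9).
Reduce top mod 9: now compute (2/9).
Pull out 2: since 9 ≡ 1 (mod 8), (2/9) = +1.
Reached (1/9) = 1. Collecting the sign flips along the way, the symbol is -1.

-1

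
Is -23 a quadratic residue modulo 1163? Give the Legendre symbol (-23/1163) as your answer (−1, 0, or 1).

1

First reduce: -23 ≡ 1140 (mod 1163).
Pull out 2^2: since 1163 ≡ 3 (mod 8), (2/1163) = -1, so (2/1163)^2 = +1.
Reciprocity: 285 ≡ 1 and 1163 ≡ 3 (mod 4), so (285/1163) = +(1163/285).
Reduce top mod 285: now compute (23/285).
Reciprocity: 23 ≡ 3 and 285 ≡ 1 (mod 4), so (23/285) = +(285/23).
Reduce top mod 23: now compute (9/23).
Reciprocity: 9 ≡ 1 and 23 ≡ 3 (mod 4), so (9/23) = +(23/9).
Reduce top mod 9: now compute (5/9).
Reciprocity: 5 ≡ 1 and 9 ≡ 1 (mod 4), so (5/9) = +(9/5).
Reduce top mod 5: now compute (4/5).
Pull out 2^2: since 5 ≡ 5 (mod 8), (2/5) = -1, so (2/5)^2 = +1.
Reached (1/5) = 1. Collecting the sign flips along the way, the symbol is +1.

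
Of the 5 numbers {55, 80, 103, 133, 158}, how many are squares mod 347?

2

(55/347) = -1 → non-residue.
(80/347) = -1 → non-residue.
(103/347) = -1 → non-residue.
(133/347) = +1 → QR.
(158/347) = +1 → QR.
Total quadratic residues among the 5: 2.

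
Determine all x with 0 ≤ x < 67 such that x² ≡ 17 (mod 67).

33, 34

Since 67 ≡ 3 (mod 4), a square root of 17 is 17^((67+1)/4) = 17^17 mod 67.
Repeated squaring: 17^2≡21, 17^4≡39, 17^8≡47, 17^16≡65 (mod 67).
17^17 = 17^(16+1) ≡ 33 (mod 67).
Check: 33² = 1089 ≡ 17 (mod 67). The two roots are 33 and 34.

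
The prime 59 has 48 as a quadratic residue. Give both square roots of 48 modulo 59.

Since 59 ≡ 3 (mod 4), a square root of 48 is 48^((59+1)/4) = 48^15 mod 59.
Repeated squaring: 48^2≡3, 48^4≡9, 48^8≡22 (mod 59).
48^15 = 48^(8+4+2+1) ≡ 15 (mod 59).
Check: 15² = 225 ≡ 48 (mod 59). The two roots are 15 and 44.

15, 44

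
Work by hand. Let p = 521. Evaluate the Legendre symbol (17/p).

Euler's criterion: (17/521) ≡ 17^260 (mod 521).
17^2 ≡ 289 (mod 521)
17^4 ≡ 161 (mod 521)
17^8 ≡ 392 (mod 521)
17^16 ≡ 490 (mod 521)
17^32 ≡ 440 (mod 521)
17^64 ≡ 309 (mod 521)
17^128 ≡ 138 (mod 521)
17^256 ≡ 288 (mod 521)
17^260 = 17^(256+4) ≡ 520 (mod 521).
Result is 520 ≡ −1, so (17/521) = −1.

-1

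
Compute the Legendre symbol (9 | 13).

1

Euler's criterion: (9/13) ≡ 9^6 (mod 13).
9^2 ≡ 3 (mod 13)
9^4 ≡ 9 (mod 13)
9^6 = 9^(4+2) ≡ 1 (mod 13).
Result is 1, so (9/13) = 1.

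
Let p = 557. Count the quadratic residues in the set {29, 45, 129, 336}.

(29/557) = +1 → QR.
(45/557) = -1 → non-residue.
(129/557) = -1 → non-residue.
(336/557) = -1 → non-residue.
Total quadratic residues among the 4: 1.

1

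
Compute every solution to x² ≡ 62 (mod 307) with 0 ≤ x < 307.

Since 307 ≡ 3 (mod 4), a square root of 62 is 62^((307+1)/4) = 62^77 mod 307.
Repeated squaring: 62^2≡160, 62^4≡119, 62^8≡39, 62^16≡293, 62^32≡196, 62^64≡41 (mod 307).
62^77 = 62^(64+8+4+1) ≡ 26 (mod 307).
Check: 26² = 676 ≡ 62 (mod 307). The two roots are 26 and 281.

26, 281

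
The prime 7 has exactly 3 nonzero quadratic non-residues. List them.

Square k = 1,…,3 (k and 7−k give the same square):
1²=1, 2²=4, 3²≡2 (mod 7).
The residues are {1, 2, 4}; the non-residues are the remaining 3 nonzero classes.

3,5,6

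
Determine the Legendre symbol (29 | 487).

1

Reciprocity: 29 ≡ 1 and 487 ≡ 3 (mod 4), so (29/487) = +(487/29).
Reduce top mod 29: now compute (23/29).
Reciprocity: 23 ≡ 3 and 29 ≡ 1 (mod 4), so (23/29) = +(29/23).
Reduce top mod 23: now compute (6/23).
Pull out 2: since 23 ≡ 7 (mod 8), (2/23) = +1.
Reciprocity: 3 ≡ 3 and 23 ≡ 3 (mod 4), so (3/23) = −(23/3).
Reduce top mod 3: now compute (2/3).
Pull out 2: since 3 ≡ 3 (mod 8), (2/3) = -1.
Reached (1/3) = 1. Collecting the sign flips along the way, the symbol is +1.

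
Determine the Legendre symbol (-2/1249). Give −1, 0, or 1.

1

First reduce: -2 ≡ 1247 (mod 1249).
Reciprocity: 1247 ≡ 3 and 1249 ≡ 1 (mod 4), so (1247/1249) = +(1249/1247).
Reduce top mod 1247: now compute (2/1247).
Pull out 2: since 1247 ≡ 7 (mod 8), (2/1247) = +1.
Reached (1/1247) = 1. Collecting the sign flips along the way, the symbol is +1.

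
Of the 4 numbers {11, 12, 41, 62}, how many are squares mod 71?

(11/71) = -1 → non-residue.
(12/71) = +1 → QR.
(41/71) = -1 → non-residue.
(62/71) = -1 → non-residue.
Total quadratic residues among the 4: 1.

1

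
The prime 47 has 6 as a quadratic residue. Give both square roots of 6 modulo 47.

Since 47 ≡ 3 (mod 4), a square root of 6 is 6^((47+1)/4) = 6^12 mod 47.
Repeated squaring: 6^2≡36, 6^4≡27, 6^8≡24 (mod 47).
6^12 = 6^(8+4) ≡ 37 (mod 47).
Check: 37² = 1369 ≡ 6 (mod 47). The two roots are 10 and 37.

10, 37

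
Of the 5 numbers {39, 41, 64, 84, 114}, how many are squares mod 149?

3

(39/149) = +1 → QR.
(41/149) = -1 → non-residue.
(64/149) = +1 → QR.
(84/149) = -1 → non-residue.
(114/149) = +1 → QR.
Total quadratic residues among the 5: 3.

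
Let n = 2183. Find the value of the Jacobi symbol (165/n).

Reciprocity: 165 ≡ 1 and 2183 ≡ 3 (mod 4), so (165/2183) = +(2183/165).
Reduce top mod 165: now compute (38/165).
Pull out 2: since 165 ≡ 5 (mod 8), (2/165) = -1.
Reciprocity: 19 ≡ 3 and 165 ≡ 1 (mod 4), so (19/165) = +(165/19).
Reduce top mod 19: now compute (13/19).
Reciprocity: 13 ≡ 1 and 19 ≡ 3 (mod 4), so (13/19) = +(19/13).
Reduce top mod 13: now compute (6/13).
Pull out 2: since 13 ≡ 5 (mod 8), (2/13) = -1.
Reciprocity: 3 ≡ 3 and 13 ≡ 1 (mod 4), so (3/13) = +(13/3).
Reduce top mod 3: now compute (1/3).
Reached (1/3) = 1. Collecting the sign flips along the way, the symbol is +1.

1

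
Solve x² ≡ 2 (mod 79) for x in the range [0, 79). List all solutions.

Since 79 ≡ 3 (mod 4), a square root of 2 is 2^((79+1)/4) = 2^20 mod 79.
Repeated squaring: 2^2≡4, 2^4≡16, 2^8≡19, 2^16≡45 (mod 79).
2^20 = 2^(16+4) ≡ 9 (mod 79).
Check: 9² = 81 ≡ 2 (mod 79). The two roots are 9 and 70.

9, 70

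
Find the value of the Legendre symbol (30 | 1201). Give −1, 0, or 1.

Pull out 2: since 1201 ≡ 1 (mod 8), (2/1201) = +1.
Reciprocity: 15 ≡ 3 and 1201 ≡ 1 (mod 4), so (15/1201) = +(1201/15).
Reduce top mod 15: now compute (1/15).
Reached (1/15) = 1. Collecting the sign flips along the way, the symbol is +1.

1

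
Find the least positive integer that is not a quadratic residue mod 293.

(2/293) = −1, so 2 is the smallest positive non-residue mod 293.

2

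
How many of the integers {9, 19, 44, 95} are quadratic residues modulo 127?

3

(9/127) = +1 → QR.
(19/127) = +1 → QR.
(44/127) = +1 → QR.
(95/127) = -1 → non-residue.
Total quadratic residues among the 4: 3.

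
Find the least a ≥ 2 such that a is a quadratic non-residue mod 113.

3

(2/113) = +1, so 2 is a residue.
(3/113) = −1, so 3 is the smallest positive non-residue mod 113.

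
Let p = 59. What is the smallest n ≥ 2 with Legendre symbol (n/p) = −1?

(2/59) = −1, so 2 is the smallest positive non-residue mod 59.

2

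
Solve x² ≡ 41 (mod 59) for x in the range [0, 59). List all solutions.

10, 49

Since 59 ≡ 3 (mod 4), a square root of 41 is 41^((59+1)/4) = 41^15 mod 59.
Repeated squaring: 41^2≡29, 41^4≡15, 41^8≡48 (mod 59).
41^15 = 41^(8+4+2+1) ≡ 49 (mod 59).
Check: 49² = 2401 ≡ 41 (mod 59). The two roots are 10 and 49.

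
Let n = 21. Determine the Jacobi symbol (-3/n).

First reduce: -3 ≡ 18 (mod 21).
Pull out 2: since 21 ≡ 5 (mod 8), (2/21) = -1.
Reciprocity: 9 ≡ 1 and 21 ≡ 1 (mod 4), so (9/21) = +(21/9).
Reduce top mod 9: now compute (3/9).
Reciprocity: 3 ≡ 3 and 9 ≡ 1 (mod 4), so (3/9) = +(9/3).
Reduce top mod 3: now compute (0/3).
Top reduces to 0: gcd > 1, so the symbol is 0.

0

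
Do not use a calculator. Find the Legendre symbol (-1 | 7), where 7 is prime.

Euler's criterion: (-1/7) ≡ 6^3 (mod 7).
6^2 ≡ 1 (mod 7)
6^3 = 6^(2+1) ≡ 6 (mod 7).
Result is 6 ≡ −1, so (-1/7) = −1.

-1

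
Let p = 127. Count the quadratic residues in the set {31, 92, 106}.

(31/127) = +1 → QR.
(92/127) = -1 → non-residue.
(106/127) = -1 → non-residue.
Total quadratic residues among the 3: 1.

1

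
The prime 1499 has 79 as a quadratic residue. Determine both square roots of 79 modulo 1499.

674, 825

Since 1499 ≡ 3 (mod 4), a square root of 79 is 79^((1499+1)/4) = 79^375 mod 1499.
Repeated squaring: 79^2≡245, 79^4≡65, 79^8≡1227, 79^16≡533, 79^32≡778, 79^64≡1187, 79^128≡1408, 79^256≡786 (mod 1499).
79^375 = 79^(256+64+32+16+4+2+1) ≡ 674 (mod 1499).
Check: 674² = 454276 ≡ 79 (mod 1499). The two roots are 674 and 825.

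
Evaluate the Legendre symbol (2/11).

Euler's criterion: (2/11) ≡ 2^5 (mod 11).
2^2 ≡ 4 (mod 11)
2^4 ≡ 5 (mod 11)
2^5 = 2^(4+1) ≡ 10 (mod 11).
Result is 10 ≡ −1, so (2/11) = −1.

-1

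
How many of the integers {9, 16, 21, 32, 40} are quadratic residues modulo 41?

(9/41) = +1 → QR.
(16/41) = +1 → QR.
(21/41) = +1 → QR.
(32/41) = +1 → QR.
(40/41) = +1 → QR.
Total quadratic residues among the 5: 5.

5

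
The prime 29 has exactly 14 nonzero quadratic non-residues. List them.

2,3,8,10,11,12,14,15,17,18,19,21,26,27

Square k = 1,…,14 (k and 29−k give the same square):
1²=1, 2²=4, 3²=9, 4²=16, 5²=25, 6²≡7, 7²≡20, 8²≡6, 9²≡23, 10²≡13, 11²≡5, 12²≡28, 13²≡24, 14²≡22 (mod 29).
The residues are {1, 4, 5, 6, 7, 9, 13, 16, 20, 22, 23, 24, 25, 28}; the non-residues are the remaining 14 nonzero classes.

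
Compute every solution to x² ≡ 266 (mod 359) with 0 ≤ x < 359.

Since 359 ≡ 3 (mod 4), a square root of 266 is 266^((359+1)/4) = 266^90 mod 359.
Repeated squaring: 266^2≡33, 266^4≡12, 266^8≡144, 266^16≡273, 266^32≡216, 266^64≡345 (mod 359).
266^90 = 266^(64+16+8+2) ≡ 25 (mod 359).
Check: 25² = 625 ≡ 266 (mod 359). The two roots are 25 and 334.

25, 334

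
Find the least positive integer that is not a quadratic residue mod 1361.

3

(2/1361) = +1, so 2 is a residue.
(3/1361) = −1, so 3 is the smallest positive non-residue mod 1361.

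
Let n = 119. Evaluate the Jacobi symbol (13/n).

Reciprocity: 13 ≡ 1 and 119 ≡ 3 (mod 4), so (13/119) = +(119/13).
Reduce top mod 13: now compute (2/13).
Pull out 2: since 13 ≡ 5 (mod 8), (2/13) = -1.
Reached (1/13) = 1. Collecting the sign flips along the way, the symbol is -1.

-1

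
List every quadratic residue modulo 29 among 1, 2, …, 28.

1, 4, 5, 6, 7, 9, 13, 16, 20, 22, 23, 24, 25, 28

Square k = 1,…,14 (k and 29−k give the same square):
1²=1, 2²=4, 3²=9, 4²=16, 5²=25, 6²≡7, 7²≡20, 8²≡6, 9²≡23, 10²≡13, 11²≡5, 12²≡28, 13²≡24, 14²≡22 (mod 29).
So the quadratic residues mod 29 are {1, 4, 5, 6, 7, 9, 13, 16, 20, 22, 23, 24, 25, 28}.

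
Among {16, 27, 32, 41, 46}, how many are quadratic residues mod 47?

(16/47) = +1 → QR.
(27/47) = +1 → QR.
(32/47) = +1 → QR.
(41/47) = -1 → non-residue.
(46/47) = -1 → non-residue.
Total quadratic residues among the 5: 3.

3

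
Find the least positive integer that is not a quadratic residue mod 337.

5

(2/337) = +1, so 2 is a residue.
(3/337) = +1, so 3 is a residue.
(4/337) = +1, so 4 is a residue.
(5/337) = −1, so 5 is the smallest positive non-residue mod 337.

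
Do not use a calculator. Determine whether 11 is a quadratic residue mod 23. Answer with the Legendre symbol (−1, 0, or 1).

Reciprocity: 11 ≡ 3 and 23 ≡ 3 (mod 4), so (11/23) = −(23/11).
Reduce top mod 11: now compute (1/11).
Reached (1/11) = 1. Collecting the sign flips along the way, the symbol is -1.

-1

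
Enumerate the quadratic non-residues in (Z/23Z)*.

5, 7, 10, 11, 14, 15, 17, 19, 20, 21, 22

Square k = 1,…,11 (k and 23−k give the same square):
1²=1, 2²=4, 3²=9, 4²=16, 5²≡2, 6²≡13, 7²≡3, 8²≡18, 9²≡12, 10²≡8, 11²≡6 (mod 23).
The residues are {1, 2, 3, 4, 6, 8, 9, 12, 13, 16, 18}; the non-residues are the remaining 11 nonzero classes.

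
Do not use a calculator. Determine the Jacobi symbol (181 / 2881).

Reciprocity: 181 ≡ 1 and 2881 ≡ 1 (mod 4), so (181/2881) = +(2881/181).
Reduce top mod 181: now compute (166/181).
Pull out 2: since 181 ≡ 5 (mod 8), (2/181) = -1.
Reciprocity: 83 ≡ 3 and 181 ≡ 1 (mod 4), so (83/181) = +(181/83).
Reduce top mod 83: now compute (15/83).
Reciprocity: 15 ≡ 3 and 83 ≡ 3 (mod 4), so (15/83) = −(83/15).
Reduce top mod 15: now compute (8/15).
Pull out 2^3: since 15 ≡ 7 (mod 8), (2/15) = +1, so (2/15)^3 = +1.
Reached (1/15) = 1. Collecting the sign flips along the way, the symbol is +1.

1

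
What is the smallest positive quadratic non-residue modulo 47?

5

(2/47) = +1, so 2 is a residue.
(3/47) = +1, so 3 is a residue.
(4/47) = +1, so 4 is a residue.
(5/47) = −1, so 5 is the smallest positive non-residue mod 47.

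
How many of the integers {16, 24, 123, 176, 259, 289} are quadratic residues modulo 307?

(16/307) = +1 → QR.
(24/307) = +1 → QR.
(123/307) = -1 → non-residue.
(176/307) = +1 → QR.
(259/307) = +1 → QR.
(289/307) = +1 → QR.
Total quadratic residues among the 6: 5.

5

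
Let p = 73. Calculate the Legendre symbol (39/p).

Euler's criterion: (39/73) ≡ 39^36 (mod 73).
39^2 ≡ 61 (mod 73)
39^4 ≡ 71 (mod 73)
39^8 ≡ 4 (mod 73)
39^16 ≡ 16 (mod 73)
39^32 ≡ 37 (mod 73)
39^36 = 39^(32+4) ≡ 72 (mod 73).
Result is 72 ≡ −1, so (39/73) = −1.

-1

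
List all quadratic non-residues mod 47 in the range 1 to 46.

5 10 11 13 15 19 20 22 23 26 29 30 31 33 35 38 39 40 41 43 44 45 46

Square k = 1,…,23 (k and 47−k give the same square):
1²=1, 2²=4, 3²=9, 4²=16, 5²=25, 6²=36, 7²≡2, 8²≡17, 9²≡34, 10²≡6, 11²≡27, 12²≡3, 13²≡28, 14²≡8, 15²≡37, 16²≡21, 17²≡7, 18²≡42, 19²≡32, 20²≡24, 21²≡18, 22²≡14, 23²≡12 (mod 47).
The residues are {1, 2, 3, 4, 6, 7, 8, 9, 12, 14, 16, 17, 18, 21, 24, 25, 27, 28, 32, 34, 36, 37, 42}; the non-residues are the remaining 23 nonzero classes.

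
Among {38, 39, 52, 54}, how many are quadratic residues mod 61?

(38/61) = -1 → non-residue.
(39/61) = +1 → QR.
(52/61) = +1 → QR.
(54/61) = -1 → non-residue.
Total quadratic residues among the 4: 2.

2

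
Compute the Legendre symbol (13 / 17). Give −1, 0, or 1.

Euler's criterion: (13/17) ≡ 13^8 (mod 17).
13^2 ≡ 16 (mod 17)
13^4 ≡ 1 (mod 17)
13^8 ≡ 1 (mod 17)
13^8 = 13^(8) ≡ 1 (mod 17).
Result is 1, so (13/17) = 1.

1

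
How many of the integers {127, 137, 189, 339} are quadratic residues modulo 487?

(127/487) = +1 → QR.
(137/487) = +1 → QR.
(189/487) = +1 → QR.
(339/487) = +1 → QR.
Total quadratic residues among the 4: 4.

4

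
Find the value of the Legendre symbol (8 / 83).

-1

Euler's criterion: (8/83) ≡ 8^41 (mod 83).
8^2 ≡ 64 (mod 83)
8^4 ≡ 29 (mod 83)
8^8 ≡ 11 (mod 83)
8^16 ≡ 38 (mod 83)
8^32 ≡ 33 (mod 83)
8^41 = 8^(32+8+1) ≡ 82 (mod 83).
Result is 82 ≡ −1, so (8/83) = −1.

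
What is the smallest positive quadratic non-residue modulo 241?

7

(2/241) = +1, so 2 is a residue.
(3/241) = +1, so 3 is a residue.
(4/241) = +1, so 4 is a residue.
(5/241) = +1, so 5 is a residue.
(6/241) = +1, so 6 is a residue.
(7/241) = −1, so 7 is the smallest positive non-residue mod 241.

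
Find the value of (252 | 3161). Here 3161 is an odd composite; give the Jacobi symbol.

1

Pull out 2^2: since 3161 ≡ 1 (mod 8), (2/3161) = +1, so (2/3161)^2 = +1.
Reciprocity: 63 ≡ 3 and 3161 ≡ 1 (mod 4), so (63/3161) = +(3161/63).
Reduce top mod 63: now compute (11/63).
Reciprocity: 11 ≡ 3 and 63 ≡ 3 (mod 4), so (11/63) = −(63/11).
Reduce top mod 11: now compute (8/11).
Pull out 2^3: since 11 ≡ 3 (mod 8), (2/11) = -1, so (2/11)^3 = -1.
Reached (1/11) = 1. Collecting the sign flips along the way, the symbol is +1.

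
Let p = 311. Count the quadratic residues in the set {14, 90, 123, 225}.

3

(14/311) = +1 → QR.
(90/311) = +1 → QR.
(123/311) = -1 → non-residue.
(225/311) = +1 → QR.
Total quadratic residues among the 4: 3.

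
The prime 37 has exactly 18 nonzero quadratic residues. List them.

Square k = 1,…,18 (k and 37−k give the same square):
1²=1, 2²=4, 3²=9, 4²=16, 5²=25, 6²=36, 7²≡12, 8²≡27, 9²≡7, 10²≡26, 11²≡10, 12²≡33, 13²≡21, 14²≡11, 15²≡3, 16²≡34, 17²≡30, 18²≡28 (mod 37).
So the quadratic residues mod 37 are {1, 3, 4, 7, 9, 10, 11, 12, 16, 21, 25, 26, 27, 28, 30, 33, 34, 36}.

1, 3, 4, 7, 9, 10, 11, 12, 16, 21, 25, 26, 27, 28, 30, 33, 34, 36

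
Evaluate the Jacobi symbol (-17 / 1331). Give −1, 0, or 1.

1

First reduce: -17 ≡ 1314 (mod 1331).
Pull out 2: since 1331 ≡ 3 (mod 8), (2/1331) = -1.
Reciprocity: 657 ≡ 1 and 1331 ≡ 3 (mod 4), so (657/1331) = +(1331/657).
Reduce top mod 657: now compute (17/657).
Reciprocity: 17 ≡ 1 and 657 ≡ 1 (mod 4), so (17/657) = +(657/17).
Reduce top mod 17: now compute (11/17).
Reciprocity: 11 ≡ 3 and 17 ≡ 1 (mod 4), so (11/17) = +(17/11).
Reduce top mod 11: now compute (6/11).
Pull out 2: since 11 ≡ 3 (mod 8), (2/11) = -1.
Reciprocity: 3 ≡ 3 and 11 ≡ 3 (mod 4), so (3/11) = −(11/3).
Reduce top mod 3: now compute (2/3).
Pull out 2: since 3 ≡ 3 (mod 8), (2/3) = -1.
Reached (1/3) = 1. Collecting the sign flips along the way, the symbol is +1.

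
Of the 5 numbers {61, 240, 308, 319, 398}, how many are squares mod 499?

1

(61/499) = -1 → non-residue.
(240/499) = -1 → non-residue.
(308/499) = +1 → QR.
(319/499) = -1 → non-residue.
(398/499) = -1 → non-residue.
Total quadratic residues among the 5: 1.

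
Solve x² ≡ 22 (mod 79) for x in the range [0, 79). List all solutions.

Since 79 ≡ 3 (mod 4), a square root of 22 is 22^((79+1)/4) = 22^20 mod 79.
Repeated squaring: 22^2≡10, 22^4≡21, 22^8≡46, 22^16≡62 (mod 79).
22^20 = 22^(16+4) ≡ 38 (mod 79).
Check: 38² = 1444 ≡ 22 (mod 79). The two roots are 38 and 41.

38, 41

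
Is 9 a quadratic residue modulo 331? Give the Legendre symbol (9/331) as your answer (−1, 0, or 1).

Reciprocity: 9 ≡ 1 and 331 ≡ 3 (mod 4), so (9/331) = +(331/9).
Reduce top mod 9: now compute (7/9).
Reciprocity: 7 ≡ 3 and 9 ≡ 1 (mod 4), so (7/9) = +(9/7).
Reduce top mod 7: now compute (2/7).
Pull out 2: since 7 ≡ 7 (mod 8), (2/7) = +1.
Reached (1/7) = 1. Collecting the sign flips along the way, the symbol is +1.

1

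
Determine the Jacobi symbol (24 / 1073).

-1

Pull out 2^3: since 1073 ≡ 1 (mod 8), (2/1073) = +1, so (2/1073)^3 = +1.
Reciprocity: 3 ≡ 3 and 1073 ≡ 1 (mod 4), so (3/1073) = +(1073/3).
Reduce top mod 3: now compute (2/3).
Pull out 2: since 3 ≡ 3 (mod 8), (2/3) = -1.
Reached (1/3) = 1. Collecting the sign flips along the way, the symbol is -1.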